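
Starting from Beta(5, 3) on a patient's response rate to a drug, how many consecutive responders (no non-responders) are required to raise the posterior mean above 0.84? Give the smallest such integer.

k = 11

After k responders and 0 non-responders the posterior is Beta(5+k, 3), with mean (5+k)/(5+3+k).
Set (5+k)/(8+k) > 0.84 and solve: k > (0.84·8 − 5)/(1 − 0.84) = 10.750.
The smallest integer exceeding 10.750 is 11, and checking k=11: (16)/(19) = 0.8421 > 0.84.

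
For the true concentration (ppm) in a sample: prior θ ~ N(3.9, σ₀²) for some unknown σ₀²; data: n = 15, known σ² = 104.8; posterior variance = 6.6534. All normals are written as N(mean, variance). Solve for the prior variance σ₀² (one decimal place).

Posterior precision equals prior precision plus data precision: 1/σ_n² = 1/σ₀² + n/σ².
So 1/σ₀² = 1/6.6534 − 15/104.8 = 0.150299 − 0.143130 = 0.007169.
Hence σ₀² = 1/0.007169 ≈ 139.5.

σ₀² = 139.5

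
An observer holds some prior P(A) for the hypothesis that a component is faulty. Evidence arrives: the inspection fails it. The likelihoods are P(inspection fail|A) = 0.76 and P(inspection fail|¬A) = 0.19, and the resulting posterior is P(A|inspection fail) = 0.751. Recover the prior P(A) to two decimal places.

P(A) = 0.43

Bayes' rule in odds form gives O(A|E) = O(A)·[P(E|A)/P(E|¬A)], hence O(A) = O(A|E)/LR.
Posterior odds = 0.751/(1−0.751) = 3.0161. LR = 0.76/0.19 = 4.0000.
Prior odds = 3.0161/4.0000 = 0.7540, so P(A) = 0.7540/(1+0.7540) ≈ 0.43.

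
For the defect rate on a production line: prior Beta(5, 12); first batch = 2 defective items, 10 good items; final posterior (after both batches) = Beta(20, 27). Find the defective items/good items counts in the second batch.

Sequential conjugate updates are equivalent to a single update on the pooled data, so total successes = posterior α − prior α and total failures = posterior β − prior β.
Total across both batches: 20−5=15 defective items, 27−12=15 good items.
Subtract the first batch: 15−2=13 defective items and 15−10=5 good items.

13 defective items and 5 good items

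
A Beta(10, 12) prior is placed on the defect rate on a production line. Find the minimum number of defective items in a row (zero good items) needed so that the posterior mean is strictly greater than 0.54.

k = 5

After k defective items and 0 good items the posterior is Beta(10+k, 12), with mean (10+k)/(10+12+k).
Set (10+k)/(22+k) > 0.54 and solve: k > (0.54·22 − 10)/(1 − 0.54) = 4.087.
The smallest integer exceeding 4.087 is 5.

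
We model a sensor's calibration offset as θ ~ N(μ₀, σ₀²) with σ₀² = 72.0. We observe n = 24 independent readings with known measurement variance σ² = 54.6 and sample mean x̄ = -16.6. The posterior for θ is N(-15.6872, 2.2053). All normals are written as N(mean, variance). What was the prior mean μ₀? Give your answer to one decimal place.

The posterior mean is a precision-weighted average: μ_n = (τ₀μ₀ + τ_data·x̄)/(τ₀+τ_data), with τ₀=1/σ₀² and τ_data=n/σ².
Here τ₀ = 1/72.0 = 0.013889 and τ_data = 24/54.6 = 0.439560, so τ_n = 0.453449.
Rearranging for μ₀: μ₀ = (μ_n·τ_n − τ_data·x̄)/τ₀ = (-15.6872·0.453449 − 0.439560·-16.6) / 0.013889 = 0.183351/0.013889 ≈ 13.2.

μ₀ = 13.2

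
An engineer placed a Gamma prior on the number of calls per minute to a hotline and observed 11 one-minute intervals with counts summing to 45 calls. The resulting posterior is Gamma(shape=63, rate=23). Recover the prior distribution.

A Gamma(α, β) prior (rate parametrization) on a Poisson rate with n observations summing to S gives posterior Gamma(α+S, β+n).
So α = 63 − 45 = 18 and β = 23 − 11 = 12.

Gamma(shape=18, rate=12)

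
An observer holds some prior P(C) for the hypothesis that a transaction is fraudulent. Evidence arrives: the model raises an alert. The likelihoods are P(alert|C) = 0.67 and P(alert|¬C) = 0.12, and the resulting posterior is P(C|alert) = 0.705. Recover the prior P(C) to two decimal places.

P(C) = 0.30

In odds form, posterior odds = prior odds × likelihood ratio, so prior odds = posterior odds ÷ LR.
Posterior odds = 0.705/(1−0.705) = 2.3898. LR = 0.67/0.12 = 5.5833.
Prior odds = 2.3898/5.5833 = 0.4280, so P(C) = 0.4280/(1+0.4280) ≈ 0.30.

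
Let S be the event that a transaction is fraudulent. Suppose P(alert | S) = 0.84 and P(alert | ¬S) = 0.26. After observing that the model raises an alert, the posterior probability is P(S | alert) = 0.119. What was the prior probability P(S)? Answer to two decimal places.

P(S) = 0.04

In odds form, posterior odds = prior odds × likelihood ratio, so prior odds = posterior odds ÷ LR.
Posterior odds = 0.119/(1−0.119) = 0.1351. LR = 0.84/0.26 = 3.2308.
Prior odds = 0.1351/3.2308 = 0.0418, so P(S) = 0.0418/(1+0.0418) ≈ 0.04.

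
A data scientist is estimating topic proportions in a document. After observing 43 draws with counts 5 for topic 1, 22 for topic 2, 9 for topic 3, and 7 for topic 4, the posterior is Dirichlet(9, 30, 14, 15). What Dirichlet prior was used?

Dirichlet(4, 8, 5, 8)

For a Dirichlet(α) prior with multinomial counts c, the posterior is Dirichlet(α + c) componentwise.
Subtract each count from the matching posterior parameter: 9−5=4, 30−22=8, 14−9=5, 15−7=8.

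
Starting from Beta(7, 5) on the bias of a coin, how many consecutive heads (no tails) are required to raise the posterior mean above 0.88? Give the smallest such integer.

After k heads and 0 tails the posterior is Beta(7+k, 5), with mean (7+k)/(7+5+k).
Set (7+k)/(12+k) > 0.88 and solve: k > (0.88·12 − 7)/(1 − 0.88) = 29.667.
The smallest integer exceeding 29.667 is 30, and checking k=30: (37)/(42) = 0.8810 > 0.88.

k = 30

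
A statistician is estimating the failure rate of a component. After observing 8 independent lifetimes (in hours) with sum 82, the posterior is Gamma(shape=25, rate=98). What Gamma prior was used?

Gamma–exponential conjugacy: posterior shape = α + n, posterior rate = β + Σtᵢ.
So α = 25 − 8 = 17 and β = 98 − 82 = 16.

Gamma(shape=17, rate=16)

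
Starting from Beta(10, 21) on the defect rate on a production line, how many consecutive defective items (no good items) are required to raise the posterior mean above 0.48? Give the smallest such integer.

After k defective items and 0 good items the posterior is Beta(10+k, 21), with mean (10+k)/(10+21+k).
Set (10+k)/(31+k) > 0.48 and solve: k > (0.48·31 − 10)/(1 − 0.48) = 9.385.
The smallest integer exceeding 9.385 is 10, and checking k=10: (20)/(41) = 0.4878 > 0.48.

k = 10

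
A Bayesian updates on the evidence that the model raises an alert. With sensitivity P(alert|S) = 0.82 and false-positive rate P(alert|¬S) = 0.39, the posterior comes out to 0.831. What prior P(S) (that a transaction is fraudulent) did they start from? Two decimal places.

In odds form, posterior odds = prior odds × likelihood ratio, so prior odds = posterior odds ÷ LR.
Posterior odds = 0.831/(1−0.831) = 4.9172. LR = 0.82/0.39 = 2.1026.
Prior odds = 4.9172/2.1026 = 2.3386, so P(S) = 2.3386/(1+2.3386) ≈ 0.70.

P(S) = 0.70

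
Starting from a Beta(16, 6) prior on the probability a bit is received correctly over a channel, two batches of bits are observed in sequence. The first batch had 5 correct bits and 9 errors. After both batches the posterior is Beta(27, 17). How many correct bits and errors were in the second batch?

6 correct bits and 2 errors

Sequential conjugate updates are equivalent to a single update on the pooled data, so total successes = posterior α − prior α and total failures = posterior β − prior β.
Total across both batches: 27−16=11 correct bits, 17−6=11 errors.
Subtract the first batch: 11−5=6 correct bits and 11−9=2 errors.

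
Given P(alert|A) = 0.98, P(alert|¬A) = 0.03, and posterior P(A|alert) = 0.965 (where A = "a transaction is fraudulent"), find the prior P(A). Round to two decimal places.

Bayes' rule in odds form gives O(A|E) = O(A)·[P(E|A)/P(E|¬A)], hence O(A) = O(A|E)/LR.
Posterior odds = 0.965/(1−0.965) = 27.5714. LR = 0.98/0.03 = 32.6667.
Prior odds = 27.5714/32.6667 = 0.8440, so P(A) = 0.8440/(1+0.8440) ≈ 0.46.

P(A) = 0.46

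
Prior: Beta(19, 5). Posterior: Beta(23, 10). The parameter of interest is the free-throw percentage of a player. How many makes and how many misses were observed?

4 makes and 5 misses

Under Beta–binomial conjugacy the posterior parameters are (a+s, b+f).
Match parameters: s=23−19=4, f=10−5=5.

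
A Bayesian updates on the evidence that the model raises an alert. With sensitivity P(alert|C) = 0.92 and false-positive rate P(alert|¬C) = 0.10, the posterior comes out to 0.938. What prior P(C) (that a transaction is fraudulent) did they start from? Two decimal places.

In odds form, posterior odds = prior odds × likelihood ratio, so prior odds = posterior odds ÷ LR.
Posterior odds = 0.938/(1−0.938) = 15.1290. LR = 0.92/0.10 = 9.2000.
Prior odds = 15.1290/9.2000 = 1.6445, so P(C) = 1.6445/(1+1.6445) ≈ 0.62.

P(C) = 0.62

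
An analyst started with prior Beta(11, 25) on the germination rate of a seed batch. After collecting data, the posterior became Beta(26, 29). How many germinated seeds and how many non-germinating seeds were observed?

Beta is conjugate to the binomial likelihood: posterior = Beta(a+s, b+f).
Match parameters: s=26−11=15, f=29−25=4.

15 germinated seeds and 4 non-germinating seeds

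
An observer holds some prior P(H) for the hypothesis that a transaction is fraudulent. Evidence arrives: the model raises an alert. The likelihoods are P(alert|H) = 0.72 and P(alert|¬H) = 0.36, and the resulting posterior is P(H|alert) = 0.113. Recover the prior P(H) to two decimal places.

In odds form, posterior odds = prior odds × likelihood ratio, so prior odds = posterior odds ÷ LR.
Posterior odds = 0.113/(1−0.113) = 0.1274. LR = 0.72/0.36 = 2.0000.
Prior odds = 0.1274/2.0000 = 0.0637, so P(H) = 0.0637/(1+0.0637) ≈ 0.06.

P(H) = 0.06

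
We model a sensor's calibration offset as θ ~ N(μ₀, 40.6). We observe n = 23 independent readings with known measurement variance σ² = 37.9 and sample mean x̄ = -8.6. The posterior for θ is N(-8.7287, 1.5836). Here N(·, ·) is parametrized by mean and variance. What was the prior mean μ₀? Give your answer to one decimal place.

μ₀ = -11.9

With known observation variance, the Normal–Normal posterior has precision τ_n = τ₀ + n/σ² and mean μ_n = (τ₀μ₀ + (n/σ²)x̄)/τ_n.
Here τ₀ = 1/40.6 = 0.024631 and τ_data = 23/37.9 = 0.606860, so τ_n = 0.631491.
Rearranging for μ₀: μ₀ = (μ_n·τ_n − τ_data·x̄)/τ₀ = (-8.7287·0.631491 − 0.606860·-8.6) / 0.024631 = -0.293099/0.024631 ≈ -11.9.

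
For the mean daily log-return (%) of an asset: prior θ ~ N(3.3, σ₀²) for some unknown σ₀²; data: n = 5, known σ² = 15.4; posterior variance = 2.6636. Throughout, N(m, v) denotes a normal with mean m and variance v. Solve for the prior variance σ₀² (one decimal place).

σ₀² = 19.7

For the Normal–Normal model with known σ², precisions add: τ_n = τ₀ + n/σ².
So 1/σ₀² = 1/2.6636 − 5/15.4 = 0.375432 − 0.324675 = 0.050757.
Hence σ₀² = 1/0.050757 ≈ 19.7.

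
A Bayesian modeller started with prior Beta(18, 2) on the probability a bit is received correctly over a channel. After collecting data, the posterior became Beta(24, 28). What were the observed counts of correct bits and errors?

6 correct bits and 26 errors

Beta is conjugate to the binomial likelihood: posterior = Beta(a+s, b+f).
So s = 24 − 18 = 6 and f = 28 − 2 = 26.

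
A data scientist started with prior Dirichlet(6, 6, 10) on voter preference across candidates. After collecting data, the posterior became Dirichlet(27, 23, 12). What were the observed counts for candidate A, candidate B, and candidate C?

counts (21, 17, 2)

For a Dirichlet(α) prior with multinomial counts c, the posterior is Dirichlet(α + c) componentwise.
Counts are posterior − prior componentwise: 27−6=21, 23−6=17, 12−10=2.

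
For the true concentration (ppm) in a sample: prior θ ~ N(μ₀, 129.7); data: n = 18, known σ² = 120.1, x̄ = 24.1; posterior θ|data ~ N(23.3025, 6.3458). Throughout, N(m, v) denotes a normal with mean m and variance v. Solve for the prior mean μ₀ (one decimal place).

With known observation variance, the Normal–Normal posterior has precision τ_n = τ₀ + n/σ² and mean μ_n = (τ₀μ₀ + (n/σ²)x̄)/τ_n.
Here τ₀ = 1/129.7 = 0.007710 and τ_data = 18/120.1 = 0.149875, so τ_n = 0.157585.
Rearranging for μ₀: μ₀ = (μ_n·τ_n − τ_data·x̄)/τ₀ = (23.3025·0.157585 − 0.149875·24.1) / 0.007710 = 0.060137/0.007710 ≈ 7.8.

μ₀ = 7.8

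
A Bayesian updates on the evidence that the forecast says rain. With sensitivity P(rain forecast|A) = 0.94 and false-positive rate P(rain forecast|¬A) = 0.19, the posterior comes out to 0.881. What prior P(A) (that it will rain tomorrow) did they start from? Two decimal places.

Bayes' rule in odds form gives O(A|E) = O(A)·[P(E|A)/P(E|¬A)], hence O(A) = O(A|E)/LR.
Posterior odds = 0.881/(1−0.881) = 7.4034. LR = 0.94/0.19 = 4.9474.
Prior odds = 7.4034/4.9474 = 1.4964, so P(A) = 1.4964/(1+1.4964) ≈ 0.60.

P(A) = 0.60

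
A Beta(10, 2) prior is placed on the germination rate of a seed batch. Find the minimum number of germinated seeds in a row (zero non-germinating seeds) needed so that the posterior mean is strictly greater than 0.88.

After k germinated seeds and 0 non-germinating seeds the posterior is Beta(10+k, 2), with mean (10+k)/(10+2+k).
Set (10+k)/(12+k) > 0.88 and solve: k > (0.88·12 − 10)/(1 − 0.88) = 4.667.
The smallest integer exceeding 4.667 is 5.

k = 5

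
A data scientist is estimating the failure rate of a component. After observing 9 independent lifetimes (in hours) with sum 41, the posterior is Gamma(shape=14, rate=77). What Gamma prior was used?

Gamma(shape=5, rate=36)

For an exponential likelihood with a Gamma(α, β) prior on the rate, n observations with total T give posterior Gamma(α+n, β+T).
So α = 14 − 9 = 5 and β = 77 − 41 = 36.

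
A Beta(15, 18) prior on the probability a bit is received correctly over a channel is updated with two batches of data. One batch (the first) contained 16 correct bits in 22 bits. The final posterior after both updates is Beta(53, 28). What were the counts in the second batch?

22 correct bits and 4 errors

Because Beta–binomial updating is additive in the counts, the combined data contributed (α_post−α_prior, β_post−β_prior) successes and failures.
Total across both batches: 53−15=38 correct bits, 28−18=10 errors.
Subtract the first batch: 38−16=22 correct bits and 10−6=4 errors.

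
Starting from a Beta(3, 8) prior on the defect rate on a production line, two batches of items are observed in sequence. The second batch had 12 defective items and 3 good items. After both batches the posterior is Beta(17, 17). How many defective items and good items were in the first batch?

Because Beta–binomial updating is additive in the counts, the combined data contributed (α_post−α_prior, β_post−β_prior) successes and failures.
Total across both batches: 17−3=14 defective items, 17−8=9 good items.
Subtract the second batch: 14−12=2 defective items and 9−3=6 good items.

2 defective items and 6 good items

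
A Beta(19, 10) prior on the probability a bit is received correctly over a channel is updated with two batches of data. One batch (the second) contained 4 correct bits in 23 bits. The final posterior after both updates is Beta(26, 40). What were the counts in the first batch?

Sequential conjugate updates are equivalent to a single update on the pooled data, so total successes = posterior α − prior α and total failures = posterior β − prior β.
Total across both batches: 26−19=7 correct bits, 40−10=30 errors.
Subtract the second batch: 7−4=3 correct bits and 30−19=11 errors.

3 correct bits and 11 errors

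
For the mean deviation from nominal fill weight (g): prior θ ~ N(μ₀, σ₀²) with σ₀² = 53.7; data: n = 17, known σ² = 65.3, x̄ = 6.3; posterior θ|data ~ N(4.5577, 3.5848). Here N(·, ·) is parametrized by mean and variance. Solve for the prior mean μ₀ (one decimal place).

μ₀ = -19.8

The posterior mean is a precision-weighted average: μ_n = (τ₀μ₀ + τ_data·x̄)/(τ₀+τ_data), with τ₀=1/σ₀² and τ_data=n/σ².
Here τ₀ = 1/53.7 = 0.018622 and τ_data = 17/65.3 = 0.260337, so τ_n = 0.278959.
Rearranging for μ₀: μ₀ = (μ_n·τ_n − τ_data·x̄)/τ₀ = (4.5577·0.278959 − 0.260337·6.3) / 0.018622 = -0.368712/0.018622 ≈ -19.8.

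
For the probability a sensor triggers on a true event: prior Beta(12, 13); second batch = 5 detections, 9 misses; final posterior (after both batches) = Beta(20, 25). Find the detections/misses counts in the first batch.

3 detections and 3 misses

Sequential conjugate updates are equivalent to a single update on the pooled data, so total successes = posterior α − prior α and total failures = posterior β − prior β.
Total across both batches: 20−12=8 detections, 25−13=12 misses.
Subtract the second batch: 8−5=3 detections and 12−9=3 misses.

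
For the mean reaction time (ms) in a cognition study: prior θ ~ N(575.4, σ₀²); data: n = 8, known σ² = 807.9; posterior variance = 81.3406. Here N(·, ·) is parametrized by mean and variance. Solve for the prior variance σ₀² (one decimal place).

σ₀² = 418.1

For the Normal–Normal model with known σ², precisions add: τ_n = τ₀ + n/σ².
So 1/σ₀² = 1/81.3406 − 8/807.9 = 0.012294 − 0.009902 = 0.002392.
Hence σ₀² = 1/0.002392 ≈ 418.1.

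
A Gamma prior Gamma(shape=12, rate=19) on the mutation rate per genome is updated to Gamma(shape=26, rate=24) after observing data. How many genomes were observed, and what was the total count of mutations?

n = 5 genomes with total 14 mutations

A Gamma(α, β) prior (rate parametrization) on a Poisson rate with n observations summing to S gives posterior Gamma(α+S, β+n).
Matching: Σxᵢ = 26 − 12 = 14 and n = 24 − 19 = 5.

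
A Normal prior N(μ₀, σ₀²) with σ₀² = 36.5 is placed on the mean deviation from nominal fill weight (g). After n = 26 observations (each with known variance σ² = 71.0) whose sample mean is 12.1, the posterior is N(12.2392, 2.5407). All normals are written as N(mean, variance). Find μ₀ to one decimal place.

μ₀ = 14.1

The posterior mean is a precision-weighted average: μ_n = (τ₀μ₀ + τ_data·x̄)/(τ₀+τ_data), with τ₀=1/σ₀² and τ_data=n/σ².
Here τ₀ = 1/36.5 = 0.027397 and τ_data = 26/71.0 = 0.366197, so τ_n = 0.393594.
Rearranging for μ₀: μ₀ = (μ_n·τ_n − τ_data·x̄)/τ₀ = (12.2392·0.393594 − 0.366197·12.1) / 0.027397 = 0.386292/0.027397 ≈ 14.1.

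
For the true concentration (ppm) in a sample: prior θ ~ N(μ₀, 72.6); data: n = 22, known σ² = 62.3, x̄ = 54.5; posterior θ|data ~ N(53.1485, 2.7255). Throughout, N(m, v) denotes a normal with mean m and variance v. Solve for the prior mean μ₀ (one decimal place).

The posterior mean is a precision-weighted average: μ_n = (τ₀μ₀ + τ_data·x̄)/(τ₀+τ_data), with τ₀=1/σ₀² and τ_data=n/σ².
Here τ₀ = 1/72.6 = 0.013774 and τ_data = 22/62.3 = 0.353130, so τ_n = 0.366904.
Rearranging for μ₀: μ₀ = (μ_n·τ_n − τ_data·x̄)/τ₀ = (53.1485·0.366904 − 0.353130·54.5) / 0.013774 = 0.254812/0.013774 ≈ 18.5.

μ₀ = 18.5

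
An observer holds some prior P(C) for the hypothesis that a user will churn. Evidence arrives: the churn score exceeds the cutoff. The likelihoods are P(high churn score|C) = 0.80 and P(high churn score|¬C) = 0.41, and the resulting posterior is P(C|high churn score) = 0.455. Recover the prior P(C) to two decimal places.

P(C) = 0.30

In odds form, posterior odds = prior odds × likelihood ratio, so prior odds = posterior odds ÷ LR.
Posterior odds = 0.455/(1−0.455) = 0.8349. LR = 0.80/0.41 = 1.9512.
Prior odds = 0.8349/1.9512 = 0.4279, so P(C) = 0.4279/(1+0.4279) ≈ 0.30.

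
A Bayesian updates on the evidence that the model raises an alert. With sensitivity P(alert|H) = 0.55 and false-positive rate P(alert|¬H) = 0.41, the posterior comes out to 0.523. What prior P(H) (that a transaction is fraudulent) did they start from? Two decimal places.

In odds form, posterior odds = prior odds × likelihood ratio, so prior odds = posterior odds ÷ LR.
Posterior odds = 0.523/(1−0.523) = 1.0964. LR = 0.55/0.41 = 1.3415.
Prior odds = 1.0964/1.3415 = 0.8173, so P(H) = 0.8173/(1+0.8173) ≈ 0.45.

P(H) = 0.45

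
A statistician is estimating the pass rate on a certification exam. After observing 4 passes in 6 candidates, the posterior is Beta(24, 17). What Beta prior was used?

Beta(20, 15)

Under Beta–binomial conjugacy the posterior parameters are (α+s, β+f).
Subtract the data counts: 24−4=20, 17−2=15.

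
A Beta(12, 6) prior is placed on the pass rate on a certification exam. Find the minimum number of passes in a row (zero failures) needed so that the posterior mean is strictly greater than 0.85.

After k passes and 0 failures the posterior is Beta(12+k, 6), with mean (12+k)/(12+6+k).
Set (12+k)/(18+k) > 0.85 and solve: k > (0.85·18 − 12)/(1 − 0.85) = 22.000.
The smallest integer exceeding 22.000 is 23.

k = 23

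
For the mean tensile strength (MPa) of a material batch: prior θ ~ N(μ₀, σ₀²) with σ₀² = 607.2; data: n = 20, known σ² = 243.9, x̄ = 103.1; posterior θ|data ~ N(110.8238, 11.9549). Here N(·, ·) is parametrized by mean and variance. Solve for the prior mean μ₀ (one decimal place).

μ₀ = 495.4

The posterior mean is a precision-weighted average: μ_n = (τ₀μ₀ + τ_data·x̄)/(τ₀+τ_data), with τ₀=1/σ₀² and τ_data=n/σ².
Here τ₀ = 1/607.2 = 0.001647 and τ_data = 20/243.9 = 0.082001, so τ_n = 0.083648.
Rearranging for μ₀: μ₀ = (μ_n·τ_n − τ_data·x̄)/τ₀ = (110.8238·0.083648 − 0.082001·103.1) / 0.001647 = 0.815886/0.001647 ≈ 495.4.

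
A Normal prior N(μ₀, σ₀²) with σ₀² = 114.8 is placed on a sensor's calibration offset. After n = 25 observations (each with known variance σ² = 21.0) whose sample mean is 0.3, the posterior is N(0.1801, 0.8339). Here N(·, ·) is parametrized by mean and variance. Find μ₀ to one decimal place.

The posterior mean is a precision-weighted average: μ_n = (τ₀μ₀ + τ_data·x̄)/(τ₀+τ_data), with τ₀=1/σ₀² and τ_data=n/σ².
Here τ₀ = 1/114.8 = 0.008711 and τ_data = 25/21.0 = 1.190476, so τ_n = 1.199187.
Rearranging for μ₀: μ₀ = (μ_n·τ_n − τ_data·x̄)/τ₀ = (0.1801·1.199187 − 1.190476·0.3) / 0.008711 = -0.141169/0.008711 ≈ -16.2.

μ₀ = -16.2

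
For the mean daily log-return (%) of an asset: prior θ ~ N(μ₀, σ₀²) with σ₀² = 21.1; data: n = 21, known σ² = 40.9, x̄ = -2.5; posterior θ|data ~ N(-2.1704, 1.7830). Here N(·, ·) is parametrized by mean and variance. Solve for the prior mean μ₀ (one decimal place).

μ₀ = 1.4

The posterior mean is a precision-weighted average: μ_n = (τ₀μ₀ + τ_data·x̄)/(τ₀+τ_data), with τ₀=1/σ₀² and τ_data=n/σ².
Here τ₀ = 1/21.1 = 0.047393 and τ_data = 21/40.9 = 0.513447, so τ_n = 0.560840.
Rearranging for μ₀: μ₀ = (μ_n·τ_n − τ_data·x̄)/τ₀ = (-2.1704·0.560840 − 0.513447·-2.5) / 0.047393 = 0.066370/0.047393 ≈ 1.4.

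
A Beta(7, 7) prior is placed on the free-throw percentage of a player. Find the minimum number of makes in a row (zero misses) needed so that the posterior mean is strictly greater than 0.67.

k = 8

After k makes and 0 misses the posterior is Beta(7+k, 7), with mean (7+k)/(7+7+k).
Set (7+k)/(14+k) > 0.67 and solve: k > (0.67·14 − 7)/(1 − 0.67) = 7.212.
The smallest integer exceeding 7.212 is 8.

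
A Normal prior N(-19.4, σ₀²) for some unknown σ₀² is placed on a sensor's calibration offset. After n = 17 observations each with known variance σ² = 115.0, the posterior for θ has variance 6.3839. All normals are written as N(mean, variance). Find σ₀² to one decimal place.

σ₀² = 113.4

For the Normal–Normal model with known σ², precisions add: τ_n = τ₀ + n/σ².
So 1/σ₀² = 1/6.3839 − 17/115.0 = 0.156644 − 0.147826 = 0.008818.
Hence σ₀² = 1/0.008818 ≈ 113.4.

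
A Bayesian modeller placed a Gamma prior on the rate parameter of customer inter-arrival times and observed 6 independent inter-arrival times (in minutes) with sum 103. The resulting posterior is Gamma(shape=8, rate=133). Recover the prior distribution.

Gamma–exponential conjugacy: posterior shape = α + n, posterior rate = β + Σtᵢ.
So α = 8 − 6 = 2 and β = 133 − 103 = 30.

Gamma(shape=2, rate=30)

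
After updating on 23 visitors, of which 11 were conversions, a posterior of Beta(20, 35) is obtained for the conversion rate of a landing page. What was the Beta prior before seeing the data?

Beta(9, 23)

Under Beta–binomial conjugacy the posterior parameters are (α+s, β+f).
So α = 20 − 11 = 9 and β = 35 − 12 = 23.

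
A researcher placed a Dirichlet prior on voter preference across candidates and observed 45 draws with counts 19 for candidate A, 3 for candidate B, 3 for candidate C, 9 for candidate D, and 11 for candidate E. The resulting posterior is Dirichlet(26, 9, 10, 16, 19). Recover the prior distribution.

Dirichlet(7, 6, 7, 7, 8)

For a Dirichlet(α) prior with multinomial counts c, the posterior is Dirichlet(α + c) componentwise.
Subtract each count from the matching posterior parameter: 26−19=7, 9−3=6, 10−3=7, 16−9=7, 19−11=8.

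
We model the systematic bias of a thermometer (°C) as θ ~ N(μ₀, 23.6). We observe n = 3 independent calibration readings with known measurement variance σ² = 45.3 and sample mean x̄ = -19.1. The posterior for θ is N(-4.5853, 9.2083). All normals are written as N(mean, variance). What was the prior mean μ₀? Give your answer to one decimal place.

With known observation variance, the Normal–Normal posterior has precision τ_n = τ₀ + n/σ² and mean μ_n = (τ₀μ₀ + (n/σ²)x̄)/τ_n.
Here τ₀ = 1/23.6 = 0.042373 and τ_data = 3/45.3 = 0.066225, so τ_n = 0.108598.
Rearranging for μ₀: μ₀ = (μ_n·τ_n − τ_data·x̄)/τ₀ = (-4.5853·0.108598 − 0.066225·-19.1) / 0.042373 = 0.766943/0.042373 ≈ 18.1.

μ₀ = 18.1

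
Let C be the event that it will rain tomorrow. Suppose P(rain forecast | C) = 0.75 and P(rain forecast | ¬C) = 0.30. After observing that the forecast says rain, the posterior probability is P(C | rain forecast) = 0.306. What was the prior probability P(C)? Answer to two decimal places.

P(C) = 0.15

In odds form, posterior odds = prior odds × likelihood ratio, so prior odds = posterior odds ÷ LR.
Posterior odds = 0.306/(1−0.306) = 0.4409. LR = 0.75/0.30 = 2.5000.
Prior odds = 0.4409/2.5000 = 0.1764, so P(C) = 0.1764/(1+0.1764) ≈ 0.15.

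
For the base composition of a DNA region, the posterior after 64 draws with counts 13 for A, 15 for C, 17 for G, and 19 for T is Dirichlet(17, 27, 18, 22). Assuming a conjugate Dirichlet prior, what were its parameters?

For a Dirichlet(α) prior with multinomial counts c, the posterior is Dirichlet(α + c) componentwise.
Subtract each count from the matching posterior parameter: 17−13=4, 27−15=12, 18−17=1, 22−19=3.

Dirichlet(4, 12, 1, 3)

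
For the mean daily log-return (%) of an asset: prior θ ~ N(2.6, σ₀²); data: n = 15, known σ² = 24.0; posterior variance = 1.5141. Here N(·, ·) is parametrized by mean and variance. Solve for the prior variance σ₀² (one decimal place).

σ₀² = 28.2

Posterior precision equals prior precision plus data precision: 1/σ_n² = 1/σ₀² + n/σ².
So 1/σ₀² = 1/1.5141 − 15/24.0 = 0.660458 − 0.625000 = 0.035458.
Hence σ₀² = 1/0.035458 ≈ 28.2.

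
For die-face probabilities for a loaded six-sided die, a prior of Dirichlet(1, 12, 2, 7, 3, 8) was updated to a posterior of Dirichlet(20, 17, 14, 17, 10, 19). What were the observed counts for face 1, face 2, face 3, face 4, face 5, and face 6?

For a Dirichlet(α) prior with multinomial counts c, the posterior is Dirichlet(α + c) componentwise.
Counts are posterior − prior componentwise: 20−1=19, 17−12=5, 14−2=12, 17−7=10, 10−3=7, 19−8=11.

counts (19, 5, 12, 10, 7, 11)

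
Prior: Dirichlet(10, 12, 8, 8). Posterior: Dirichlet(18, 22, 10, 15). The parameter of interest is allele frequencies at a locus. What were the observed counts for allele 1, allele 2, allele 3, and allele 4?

For a Dirichlet(α) prior with multinomial counts c, the posterior is Dirichlet(α + c) componentwise.
Counts are posterior − prior componentwise: 18−10=8, 22−12=10, 10−8=2, 15−8=7.

counts (8, 10, 2, 7)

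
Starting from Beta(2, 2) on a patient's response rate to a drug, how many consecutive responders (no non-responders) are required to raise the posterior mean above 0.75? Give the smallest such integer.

After k responders and 0 non-responders the posterior is Beta(2+k, 2), with mean (2+k)/(2+2+k).
Set (2+k)/(4+k) > 0.75 and solve: k > (0.75·4 − 2)/(1 − 0.75) = 4.000.
The smallest integer exceeding 4.000 is 5.

k = 5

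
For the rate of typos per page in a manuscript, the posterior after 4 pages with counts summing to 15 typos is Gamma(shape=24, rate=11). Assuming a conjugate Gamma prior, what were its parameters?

Gamma–Poisson conjugacy: posterior shape = α + Σxᵢ, posterior rate = β + n.
So α = 24 − 15 = 9 and β = 11 − 4 = 7.

Gamma(shape=9, rate=7)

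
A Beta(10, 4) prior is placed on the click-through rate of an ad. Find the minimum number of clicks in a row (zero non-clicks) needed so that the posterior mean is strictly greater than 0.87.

k = 17

After k clicks and 0 non-clicks the posterior is Beta(10+k, 4), with mean (10+k)/(10+4+k).
Set (10+k)/(14+k) > 0.87 and solve: k > (0.87·14 − 10)/(1 − 0.87) = 16.769.
The smallest integer exceeding 16.769 is 17, and checking k=17: (27)/(31) = 0.8710 > 0.87.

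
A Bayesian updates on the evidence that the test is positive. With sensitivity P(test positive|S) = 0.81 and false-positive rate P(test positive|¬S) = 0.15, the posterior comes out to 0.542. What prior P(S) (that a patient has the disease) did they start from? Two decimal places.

Bayes' rule in odds form gives O(S|E) = O(S)·[P(E|S)/P(E|¬S)], hence O(S) = O(S|E)/LR.
Posterior odds = 0.542/(1−0.542) = 1.1834. LR = 0.81/0.15 = 5.4000.
Prior odds = 1.1834/5.4000 = 0.2191, so P(S) = 0.2191/(1+0.2191) ≈ 0.18.

P(S) = 0.18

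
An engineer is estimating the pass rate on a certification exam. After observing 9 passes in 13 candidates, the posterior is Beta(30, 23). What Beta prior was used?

A Beta(α, β) prior with s successes and f failures in binomial data gives a Beta(α+s, β+f) posterior.
So α = 30 − 9 = 21 and β = 23 − 4 = 19.

Beta(21, 19)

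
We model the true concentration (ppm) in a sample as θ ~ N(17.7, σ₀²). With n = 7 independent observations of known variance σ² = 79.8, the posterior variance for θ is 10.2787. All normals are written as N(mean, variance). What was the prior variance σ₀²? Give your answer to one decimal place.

σ₀² = 104.5

For the Normal–Normal model with known σ², precisions add: τ_n = τ₀ + n/σ².
So 1/σ₀² = 1/10.2787 − 7/79.8 = 0.097289 − 0.087719 = 0.009570.
Hence σ₀² = 1/0.009570 ≈ 104.5.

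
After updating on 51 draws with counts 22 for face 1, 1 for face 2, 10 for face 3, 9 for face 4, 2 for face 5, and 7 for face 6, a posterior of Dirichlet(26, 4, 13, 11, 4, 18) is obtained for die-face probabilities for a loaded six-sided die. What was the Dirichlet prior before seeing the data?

Dirichlet(4, 3, 3, 2, 2, 11)

For a Dirichlet(α) prior with multinomial counts c, the posterior is Dirichlet(α + c) componentwise.
Subtract each count from the matching posterior parameter: 26−22=4, 4−1=3, 13−10=3, 11−9=2, 4−2=2, 18−7=11.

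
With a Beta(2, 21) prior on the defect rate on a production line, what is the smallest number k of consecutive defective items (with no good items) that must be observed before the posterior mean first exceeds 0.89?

After k defective items and 0 good items the posterior is Beta(2+k, 21), with mean (2+k)/(2+21+k).
Set (2+k)/(23+k) > 0.89 and solve: k > (0.89·23 − 2)/(1 − 0.89) = 167.909.
The smallest integer exceeding 167.909 is 168.

k = 168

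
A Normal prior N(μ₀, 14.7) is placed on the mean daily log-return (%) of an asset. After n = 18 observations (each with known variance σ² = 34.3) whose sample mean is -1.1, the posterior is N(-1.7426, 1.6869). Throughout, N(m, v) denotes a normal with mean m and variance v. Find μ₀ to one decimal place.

μ₀ = -6.7

The posterior mean is a precision-weighted average: μ_n = (τ₀μ₀ + τ_data·x̄)/(τ₀+τ_data), with τ₀=1/σ₀² and τ_data=n/σ².
Here τ₀ = 1/14.7 = 0.068027 and τ_data = 18/34.3 = 0.524781, so τ_n = 0.592808.
Rearranging for μ₀: μ₀ = (μ_n·τ_n − τ_data·x̄)/τ₀ = (-1.7426·0.592808 − 0.524781·-1.1) / 0.068027 = -0.455768/0.068027 ≈ -6.7.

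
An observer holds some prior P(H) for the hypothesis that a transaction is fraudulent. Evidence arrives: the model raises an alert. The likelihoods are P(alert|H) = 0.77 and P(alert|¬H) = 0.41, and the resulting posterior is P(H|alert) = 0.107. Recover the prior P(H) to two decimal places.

In odds form, posterior odds = prior odds × likelihood ratio, so prior odds = posterior odds ÷ LR.
Posterior odds = 0.107/(1−0.107) = 0.1198. LR = 0.77/0.41 = 1.8780.
Prior odds = 0.1198/1.8780 = 0.0638, so P(H) = 0.0638/(1+0.0638) ≈ 0.06.

P(H) = 0.06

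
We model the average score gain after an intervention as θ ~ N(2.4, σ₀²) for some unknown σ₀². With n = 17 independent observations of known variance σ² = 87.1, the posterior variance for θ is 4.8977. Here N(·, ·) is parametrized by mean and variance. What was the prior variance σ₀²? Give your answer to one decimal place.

For the Normal–Normal model with known σ², precisions add: τ_n = τ₀ + n/σ².
So 1/σ₀² = 1/4.8977 − 17/87.1 = 0.204177 − 0.195178 = 0.008999.
Hence σ₀² = 1/0.008999 ≈ 111.1.

σ₀² = 111.1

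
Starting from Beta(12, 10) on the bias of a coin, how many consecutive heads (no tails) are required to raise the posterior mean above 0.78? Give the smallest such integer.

After k heads and 0 tails the posterior is Beta(12+k, 10), with mean (12+k)/(12+10+k).
Set (12+k)/(22+k) > 0.78 and solve: k > (0.78·22 − 12)/(1 − 0.78) = 23.455.
The smallest integer exceeding 23.455 is 24, and checking k=24: (36)/(46) = 0.7826 > 0.78.

k = 24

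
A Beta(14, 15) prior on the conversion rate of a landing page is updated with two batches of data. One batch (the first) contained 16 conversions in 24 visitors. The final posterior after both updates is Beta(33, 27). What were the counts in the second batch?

Because Beta–binomial updating is additive in the counts, the combined data contributed (α_post−α_prior, β_post−β_prior) successes and failures.
Total across both batches: 33−14=19 conversions, 27−15=12 bounces.
Subtract the first batch: 19−16=3 conversions and 12−8=4 bounces.

3 conversions and 4 bounces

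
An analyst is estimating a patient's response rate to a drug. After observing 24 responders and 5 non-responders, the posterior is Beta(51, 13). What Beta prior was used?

Beta(27, 8)

Beta is conjugate to the binomial likelihood: posterior = Beta(a+s, b+f).
Subtract the data counts: 51−24=27, 13−5=8.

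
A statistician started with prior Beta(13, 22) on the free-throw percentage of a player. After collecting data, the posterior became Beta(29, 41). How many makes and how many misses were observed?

Beta is conjugate to the binomial likelihood: posterior = Beta(α+s, β+f).
So s = 29 − 13 = 16 and f = 41 − 22 = 19.

16 makes and 19 misses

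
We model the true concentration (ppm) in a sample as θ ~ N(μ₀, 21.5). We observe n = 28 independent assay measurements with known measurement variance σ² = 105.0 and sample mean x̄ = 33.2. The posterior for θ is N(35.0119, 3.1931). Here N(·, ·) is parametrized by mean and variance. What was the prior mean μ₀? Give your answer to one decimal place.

With known observation variance, the Normal–Normal posterior has precision τ_n = τ₀ + n/σ² and mean μ_n = (τ₀μ₀ + (n/σ²)x̄)/τ_n.
Here τ₀ = 1/21.5 = 0.046512 and τ_data = 28/105.0 = 0.266667, so τ_n = 0.313179.
Rearranging for μ₀: μ₀ = (μ_n·τ_n − τ_data·x̄)/τ₀ = (35.0119·0.313179 − 0.266667·33.2) / 0.046512 = 2.111647/0.046512 ≈ 45.4.

μ₀ = 45.4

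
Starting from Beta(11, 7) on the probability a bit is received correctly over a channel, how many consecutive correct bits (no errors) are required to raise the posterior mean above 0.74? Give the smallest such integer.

After k correct bits and 0 errors the posterior is Beta(11+k, 7), with mean (11+k)/(11+7+k).
Set (11+k)/(18+k) > 0.74 and solve: k > (0.74·18 − 11)/(1 − 0.74) = 8.923.
The smallest integer exceeding 8.923 is 9.

k = 9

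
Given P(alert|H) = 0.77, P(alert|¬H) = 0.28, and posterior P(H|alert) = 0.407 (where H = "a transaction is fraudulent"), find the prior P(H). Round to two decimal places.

Bayes' rule in odds form gives O(H|E) = O(H)·[P(E|H)/P(E|¬H)], hence O(H) = O(H|E)/LR.
Posterior odds = 0.407/(1−0.407) = 0.6863. LR = 0.77/0.28 = 2.7500.
Prior odds = 0.6863/2.7500 = 0.2496, so P(H) = 0.2496/(1+0.2496) ≈ 0.20.

P(H) = 0.20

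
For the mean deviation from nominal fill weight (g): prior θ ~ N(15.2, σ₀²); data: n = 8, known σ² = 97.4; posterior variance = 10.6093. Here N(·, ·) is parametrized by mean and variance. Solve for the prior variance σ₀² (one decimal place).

For the Normal–Normal model with known σ², precisions add: τ_n = τ₀ + n/σ².
So 1/σ₀² = 1/10.6093 − 8/97.4 = 0.094257 − 0.082136 = 0.012121.
Hence σ₀² = 1/0.012121 ≈ 82.5.

σ₀² = 82.5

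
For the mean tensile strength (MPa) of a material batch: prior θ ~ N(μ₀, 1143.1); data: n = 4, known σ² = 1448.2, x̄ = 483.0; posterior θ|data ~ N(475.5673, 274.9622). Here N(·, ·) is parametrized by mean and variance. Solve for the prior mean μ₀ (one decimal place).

μ₀ = 452.1

The posterior mean is a precision-weighted average: μ_n = (τ₀μ₀ + τ_data·x̄)/(τ₀+τ_data), with τ₀=1/σ₀² and τ_data=n/σ².
Here τ₀ = 1/1143.1 = 0.000875 and τ_data = 4/1448.2 = 0.002762, so τ_n = 0.003637.
Rearranging for μ₀: μ₀ = (μ_n·τ_n − τ_data·x̄)/τ₀ = (475.5673·0.003637 − 0.002762·483.0) / 0.000875 = 0.395592/0.000875 ≈ 452.1.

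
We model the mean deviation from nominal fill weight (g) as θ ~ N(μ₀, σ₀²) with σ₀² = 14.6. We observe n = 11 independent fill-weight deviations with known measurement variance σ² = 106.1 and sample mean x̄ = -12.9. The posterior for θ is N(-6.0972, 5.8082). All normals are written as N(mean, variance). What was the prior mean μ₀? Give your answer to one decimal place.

With known observation variance, the Normal–Normal posterior has precision τ_n = τ₀ + n/σ² and mean μ_n = (τ₀μ₀ + (n/σ²)x̄)/τ_n.
Here τ₀ = 1/14.6 = 0.068493 and τ_data = 11/106.1 = 0.103676, so τ_n = 0.172169.
Rearranging for μ₀: μ₀ = (μ_n·τ_n − τ_data·x̄)/τ₀ = (-6.0972·0.172169 − 0.103676·-12.9) / 0.068493 = 0.287672/0.068493 ≈ 4.2.

μ₀ = 4.2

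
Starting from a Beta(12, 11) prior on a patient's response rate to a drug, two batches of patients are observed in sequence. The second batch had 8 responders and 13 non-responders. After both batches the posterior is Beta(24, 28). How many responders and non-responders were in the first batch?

4 responders and 4 non-responders

Sequential conjugate updates are equivalent to a single update on the pooled data, so total successes = posterior α − prior α and total failures = posterior β − prior β.
Total across both batches: 24−12=12 responders, 28−11=17 non-responders.
Subtract the second batch: 12−8=4 responders and 17−13=4 non-responders.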